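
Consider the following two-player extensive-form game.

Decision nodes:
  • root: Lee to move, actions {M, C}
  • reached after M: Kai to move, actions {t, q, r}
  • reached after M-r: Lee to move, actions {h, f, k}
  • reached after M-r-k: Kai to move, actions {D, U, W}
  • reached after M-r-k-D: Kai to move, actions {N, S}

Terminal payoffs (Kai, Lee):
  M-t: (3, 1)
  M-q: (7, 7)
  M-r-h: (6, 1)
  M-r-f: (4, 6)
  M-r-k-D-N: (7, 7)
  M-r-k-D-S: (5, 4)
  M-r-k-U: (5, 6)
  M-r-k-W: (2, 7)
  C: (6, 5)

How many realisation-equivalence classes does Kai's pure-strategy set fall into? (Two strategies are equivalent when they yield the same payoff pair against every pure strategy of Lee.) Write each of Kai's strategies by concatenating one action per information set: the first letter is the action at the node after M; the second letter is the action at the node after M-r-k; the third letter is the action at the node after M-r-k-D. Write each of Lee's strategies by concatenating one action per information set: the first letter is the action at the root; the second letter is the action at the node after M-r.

Kai has 18 pure strategies: tDN, tDS, tUN, tUS, tWN, tWS, qDN, qDS, qUN, qUS, qWN, qWS, rDN, rDS, rUN, rUS, rWN, rWS. Columns: Mh, Mf, Mk, Ch, Cf, Ck.
{tDN, tDS, tUN, tUS, tWN, tWS} → row (3,1) (3,1) (3,1) (6,5) (6,5) (6,5)
{qDN, qDS, qUN, qUS, qWN, qWS} → row (7,7) (7,7) (7,7) (6,5) (6,5) (6,5)
{rDN} → row (6,1) (4,6) (7,7) (6,5) (6,5) (6,5)
{rDS} → row (6,1) (4,6) (5,4) (6,5) (6,5) (6,5)
{rUN, rUS} → row (6,1) (4,6) (5,6) (6,5) (6,5) (6,5)
{rWN, rWS} → row (6,1) (4,6) (2,7) (6,5) (6,5) (6,5)
That's 6 distinct rows out of 18 strategies.

6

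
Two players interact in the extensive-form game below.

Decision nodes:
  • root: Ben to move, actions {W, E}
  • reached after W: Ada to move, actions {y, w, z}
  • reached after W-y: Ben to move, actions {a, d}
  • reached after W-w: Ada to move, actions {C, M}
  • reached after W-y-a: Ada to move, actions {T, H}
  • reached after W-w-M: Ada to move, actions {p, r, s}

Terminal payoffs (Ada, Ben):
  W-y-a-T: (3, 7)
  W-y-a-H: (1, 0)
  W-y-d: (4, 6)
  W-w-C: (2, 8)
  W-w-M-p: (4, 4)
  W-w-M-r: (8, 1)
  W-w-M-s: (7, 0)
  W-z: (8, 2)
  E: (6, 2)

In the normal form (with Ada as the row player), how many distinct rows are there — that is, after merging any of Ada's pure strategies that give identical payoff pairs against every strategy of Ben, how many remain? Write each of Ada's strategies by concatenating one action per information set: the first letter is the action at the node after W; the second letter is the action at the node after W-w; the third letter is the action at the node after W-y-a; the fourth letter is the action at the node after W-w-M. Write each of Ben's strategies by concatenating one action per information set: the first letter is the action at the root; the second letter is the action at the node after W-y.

7

Ada has 36 pure strategies: yCTp, yCTr, yCTs, yCHp, yCHr, yCHs, yMTp, yMTr, yMTs, yMHp, yMHr, yMHs, wCTp, wCTr, wCTs, wCHp, wCHr, wCHs, wMTp, wMTr, wMTs, wMHp, wMHr, wMHs, zCTp, zCTr, zCTs, zCHp, zCHr, zCHs, zMTp, zMTr, zMTs, zMHp, zMHr, zMHs. Columns: Wa, Wd, Ea, Ed.
{yCTp, yCTr, yCTs, yMTp, yMTr, yMTs} → row (3,7) (4,6) (6,2) (6,2)
{yCHp, yCHr, yCHs, yMHp, yMHr, yMHs} → row (1,0) (4,6) (6,2) (6,2)
{wCTp, wCTr, wCTs, wCHp, wCHr, wCHs} → row (2,8) (2,8) (6,2) (6,2)
{wMTp, wMHp} → row (4,4) (4,4) (6,2) (6,2)
{wMTr, wMHr} → row (8,1) (8,1) (6,2) (6,2)
{wMTs, wMHs} → row (7,0) (7,0) (6,2) (6,2)
{zCTp, zCTr, zCTs, zCHp, zCHr, zCHs, zMTp, zMTr, zMTs, zMHp, zMHr, zMHs} → row (8,2) (8,2) (6,2) (6,2)
That's 7 distinct rows out of 36 strategies.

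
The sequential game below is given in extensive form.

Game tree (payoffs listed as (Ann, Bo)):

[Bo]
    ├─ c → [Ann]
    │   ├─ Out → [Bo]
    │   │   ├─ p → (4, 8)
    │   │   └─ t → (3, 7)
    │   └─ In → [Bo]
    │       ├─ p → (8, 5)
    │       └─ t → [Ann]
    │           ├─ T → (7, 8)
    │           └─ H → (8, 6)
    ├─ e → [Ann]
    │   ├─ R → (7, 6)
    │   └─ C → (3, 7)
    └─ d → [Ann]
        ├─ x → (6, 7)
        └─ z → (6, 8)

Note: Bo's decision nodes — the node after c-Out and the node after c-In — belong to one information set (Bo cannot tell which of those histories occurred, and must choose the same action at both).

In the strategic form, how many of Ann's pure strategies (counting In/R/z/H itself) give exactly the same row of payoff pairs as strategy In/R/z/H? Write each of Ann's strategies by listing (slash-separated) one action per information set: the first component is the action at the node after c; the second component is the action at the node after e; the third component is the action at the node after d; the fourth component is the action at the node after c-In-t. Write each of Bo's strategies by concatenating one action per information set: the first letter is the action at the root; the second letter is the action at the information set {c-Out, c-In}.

1

Row for In/R/z/H (columns cp, ct, ep, et, dp, dt): (8,5) (8,6) (7,6) (7,6) (6,8) (6,8).
Every one of Ann's information sets is on the play path for some reply by Bo when Ann follows In/R/z/H.
Changing the action at any of them therefore changes at least one column, so only In/R/z/H itself gives this row.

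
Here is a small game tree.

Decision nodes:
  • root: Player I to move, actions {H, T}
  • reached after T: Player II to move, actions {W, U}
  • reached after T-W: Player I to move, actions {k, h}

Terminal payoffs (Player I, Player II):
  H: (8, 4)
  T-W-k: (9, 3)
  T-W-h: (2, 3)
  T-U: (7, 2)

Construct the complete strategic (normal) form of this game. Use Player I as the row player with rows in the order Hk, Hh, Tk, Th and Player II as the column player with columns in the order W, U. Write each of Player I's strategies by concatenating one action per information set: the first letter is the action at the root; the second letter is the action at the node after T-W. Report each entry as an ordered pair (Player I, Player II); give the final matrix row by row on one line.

Row Hk: W→(8,4), U→(8,4)
Row Hh: W→(8,4), U→(8,4)
Row Tk: W→(9,3), U→(7,2)
Row Th: W→(2,3), U→(7,2)

Hk: (8,4) (8,4) | Hh: (8,4) (8,4) | Tk: (9,3) (7,2) | Th: (2,3) (7,2)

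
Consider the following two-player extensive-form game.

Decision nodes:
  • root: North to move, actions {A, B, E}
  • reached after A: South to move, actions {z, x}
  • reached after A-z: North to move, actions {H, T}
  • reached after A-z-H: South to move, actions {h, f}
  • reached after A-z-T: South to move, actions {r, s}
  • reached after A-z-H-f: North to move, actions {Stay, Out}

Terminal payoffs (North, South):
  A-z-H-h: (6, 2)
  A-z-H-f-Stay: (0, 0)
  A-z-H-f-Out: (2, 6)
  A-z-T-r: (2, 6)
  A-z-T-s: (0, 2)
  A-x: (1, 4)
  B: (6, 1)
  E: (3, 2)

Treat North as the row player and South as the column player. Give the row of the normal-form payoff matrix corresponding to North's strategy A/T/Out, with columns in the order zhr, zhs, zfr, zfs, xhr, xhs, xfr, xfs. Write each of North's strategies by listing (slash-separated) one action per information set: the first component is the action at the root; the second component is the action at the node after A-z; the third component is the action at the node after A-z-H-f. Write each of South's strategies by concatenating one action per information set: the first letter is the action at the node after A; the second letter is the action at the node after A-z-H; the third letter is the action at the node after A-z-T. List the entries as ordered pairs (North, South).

vs zhr: North plays A → South plays z at [A] → North plays T at [A-z] → South plays r at [A-z-T] → (2, 6)
vs zhs: North plays A → South plays z at [A] → North plays T at [A-z] → South plays s at [A-z-T] → (0, 2)
vs zfr: North plays A → South plays z at [A] → North plays T at [A-z] → South plays r at [A-z-T] → (2, 6)
vs zfs: North plays A → South plays z at [A] → North plays T at [A-z] → South plays s at [A-z-T] → (0, 2)
vs xhr: North plays A → South plays x at [A] → (1, 4)
vs xhs: North plays A → South plays x at [A] → (1, 4)
vs xfr: North plays A → South plays x at [A] → (1, 4)
vs xfs: North plays A → South plays x at [A] → (1, 4)

(2,6) (0,2) (2,6) (0,2) (1,4) (1,4) (1,4) (1,4)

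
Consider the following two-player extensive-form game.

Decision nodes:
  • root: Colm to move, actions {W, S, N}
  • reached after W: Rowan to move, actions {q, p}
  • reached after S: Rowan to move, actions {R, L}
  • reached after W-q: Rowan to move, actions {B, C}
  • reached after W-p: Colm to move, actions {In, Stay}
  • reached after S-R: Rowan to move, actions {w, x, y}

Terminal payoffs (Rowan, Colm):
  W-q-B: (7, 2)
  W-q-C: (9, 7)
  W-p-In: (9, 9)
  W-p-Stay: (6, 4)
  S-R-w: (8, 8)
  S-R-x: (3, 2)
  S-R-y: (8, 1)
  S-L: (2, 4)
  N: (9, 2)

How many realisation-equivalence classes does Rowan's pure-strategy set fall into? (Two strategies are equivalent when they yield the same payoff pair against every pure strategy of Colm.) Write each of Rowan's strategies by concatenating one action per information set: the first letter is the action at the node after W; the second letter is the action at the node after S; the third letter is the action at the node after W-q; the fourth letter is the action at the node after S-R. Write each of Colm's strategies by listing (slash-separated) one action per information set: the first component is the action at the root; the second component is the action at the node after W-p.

Rowan has 24 pure strategies: qRBw, qRBx, qRBy, qRCw, qRCx, qRCy, qLBw, qLBx, qLBy, qLCw, qLCx, qLCy, pRBw, pRBx, pRBy, pRCw, pRCx, pRCy, pLBw, pLBx, pLBy, pLCw, pLCx, pLCy. Columns: W/In, W/Stay, S/In, S/Stay, N/In, N/Stay.
{qRBw} → row (7,2) (7,2) (8,8) (8,8) (9,2) (9,2)
{qRBx} → row (7,2) (7,2) (3,2) (3,2) (9,2) (9,2)
{qRBy} → row (7,2) (7,2) (8,1) (8,1) (9,2) (9,2)
{qRCw} → row (9,7) (9,7) (8,8) (8,8) (9,2) (9,2)
{qRCx} → row (9,7) (9,7) (3,2) (3,2) (9,2) (9,2)
{qRCy} → row (9,7) (9,7) (8,1) (8,1) (9,2) (9,2)
{qLBw, qLBx, qLBy} → row (7,2) (7,2) (2,4) (2,4) (9,2) (9,2)
{qLCw, qLCx, qLCy} → row (9,7) (9,7) (2,4) (2,4) (9,2) (9,2)
{pRBw, pRCw} → row (9,9) (6,4) (8,8) (8,8) (9,2) (9,2)
{pRBx, pRCx} → row (9,9) (6,4) (3,2) (3,2) (9,2) (9,2)
{pRBy, pRCy} → row (9,9) (6,4) (8,1) (8,1) (9,2) (9,2)
{pLBw, pLBx, pLBy, pLCw, pLCx, pLCy} → row (9,9) (6,4) (2,4) (2,4) (9,2) (9,2)
That's 12 distinct rows out of 24 strategies.

12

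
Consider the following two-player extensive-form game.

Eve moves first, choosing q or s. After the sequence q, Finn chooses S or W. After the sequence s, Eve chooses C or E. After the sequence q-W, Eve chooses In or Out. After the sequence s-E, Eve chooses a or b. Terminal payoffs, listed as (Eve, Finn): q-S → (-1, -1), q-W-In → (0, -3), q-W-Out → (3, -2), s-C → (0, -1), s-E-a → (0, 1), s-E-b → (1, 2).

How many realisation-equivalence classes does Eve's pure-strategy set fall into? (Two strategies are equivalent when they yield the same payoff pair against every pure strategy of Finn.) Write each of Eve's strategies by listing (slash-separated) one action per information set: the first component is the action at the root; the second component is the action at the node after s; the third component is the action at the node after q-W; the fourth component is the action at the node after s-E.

Eve has 16 pure strategies: q/C/In/a, q/C/In/b, q/C/Out/a, q/C/Out/b, q/E/In/a, q/E/In/b, q/E/Out/a, q/E/Out/b, s/C/In/a, s/C/In/b, s/C/Out/a, s/C/Out/b, s/E/In/a, s/E/In/b, s/E/Out/a, s/E/Out/b. Columns: S, W.
{q/C/In/a, q/C/In/b, q/E/In/a, q/E/In/b} → row (-1,-1) (0,-3)
{q/C/Out/a, q/C/Out/b, q/E/Out/a, q/E/Out/b} → row (-1,-1) (3,-2)
{s/C/In/a, s/C/In/b, s/C/Out/a, s/C/Out/b} → row (0,-1) (0,-1)
{s/E/In/a, s/E/Out/a} → row (0,1) (0,1)
{s/E/In/b, s/E/Out/b} → row (1,2) (1,2)
That's 5 distinct rows out of 16 strategies.

5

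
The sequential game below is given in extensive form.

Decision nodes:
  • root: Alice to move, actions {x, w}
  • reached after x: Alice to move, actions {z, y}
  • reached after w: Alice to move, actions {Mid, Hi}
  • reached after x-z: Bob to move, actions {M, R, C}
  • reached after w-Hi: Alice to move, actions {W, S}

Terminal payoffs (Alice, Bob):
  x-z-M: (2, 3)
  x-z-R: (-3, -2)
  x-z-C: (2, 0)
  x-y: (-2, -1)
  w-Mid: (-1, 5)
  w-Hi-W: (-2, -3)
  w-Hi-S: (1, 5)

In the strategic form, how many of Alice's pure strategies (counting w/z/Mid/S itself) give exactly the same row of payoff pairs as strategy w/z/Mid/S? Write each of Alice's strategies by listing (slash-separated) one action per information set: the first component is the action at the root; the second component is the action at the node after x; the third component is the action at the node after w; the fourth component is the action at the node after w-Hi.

4

Row for w/z/Mid/S (columns M, R, C): (-1,5) (-1,5) (-1,5).
Under w/z/Mid/S, Alice's choice at the node after x and at the node after w-Hi can never be reached regardless of what Bob does, so varying those choices leaves every outcome unchanged.
Holding the reachable choices fixed and varying the unreachable ones freely already gives 2 × 2 = 4 equivalent strategies.
No other strategy reproduces this row, so those 4 are the full class: w/z/Mid/W, w/z/Mid/S, w/y/Mid/W, w/y/Mid/S.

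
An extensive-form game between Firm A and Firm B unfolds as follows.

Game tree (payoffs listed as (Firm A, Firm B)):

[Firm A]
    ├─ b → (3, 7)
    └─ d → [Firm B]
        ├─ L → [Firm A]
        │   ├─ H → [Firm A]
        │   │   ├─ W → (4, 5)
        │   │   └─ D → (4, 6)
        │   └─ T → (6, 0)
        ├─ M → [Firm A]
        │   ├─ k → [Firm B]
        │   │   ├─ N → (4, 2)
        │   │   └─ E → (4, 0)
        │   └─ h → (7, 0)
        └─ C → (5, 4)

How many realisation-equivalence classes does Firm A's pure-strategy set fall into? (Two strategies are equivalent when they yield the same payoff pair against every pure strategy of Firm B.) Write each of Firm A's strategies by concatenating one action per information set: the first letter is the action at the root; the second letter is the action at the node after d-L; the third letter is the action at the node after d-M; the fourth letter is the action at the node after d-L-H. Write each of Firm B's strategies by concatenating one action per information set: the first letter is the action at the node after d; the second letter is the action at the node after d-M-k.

7

Firm A has 16 pure strategies: bHkW, bHkD, bHhW, bHhD, bTkW, bTkD, bThW, bThD, dHkW, dHkD, dHhW, dHhD, dTkW, dTkD, dThW, dThD. Columns: LN, LE, MN, ME, CN, CE.
{bHkW, bHkD, bHhW, bHhD, bTkW, bTkD, bThW, bThD} → row (3,7) (3,7) (3,7) (3,7) (3,7) (3,7)
{dHkW} → row (4,5) (4,5) (4,2) (4,0) (5,4) (5,4)
{dHkD} → row (4,6) (4,6) (4,2) (4,0) (5,4) (5,4)
{dHhW} → row (4,5) (4,5) (7,0) (7,0) (5,4) (5,4)
{dHhD} → row (4,6) (4,6) (7,0) (7,0) (5,4) (5,4)
{dTkW, dTkD} → row (6,0) (6,0) (4,2) (4,0) (5,4) (5,4)
{dThW, dThD} → row (6,0) (6,0) (7,0) (7,0) (5,4) (5,4)
That's 7 distinct rows out of 16 strategies.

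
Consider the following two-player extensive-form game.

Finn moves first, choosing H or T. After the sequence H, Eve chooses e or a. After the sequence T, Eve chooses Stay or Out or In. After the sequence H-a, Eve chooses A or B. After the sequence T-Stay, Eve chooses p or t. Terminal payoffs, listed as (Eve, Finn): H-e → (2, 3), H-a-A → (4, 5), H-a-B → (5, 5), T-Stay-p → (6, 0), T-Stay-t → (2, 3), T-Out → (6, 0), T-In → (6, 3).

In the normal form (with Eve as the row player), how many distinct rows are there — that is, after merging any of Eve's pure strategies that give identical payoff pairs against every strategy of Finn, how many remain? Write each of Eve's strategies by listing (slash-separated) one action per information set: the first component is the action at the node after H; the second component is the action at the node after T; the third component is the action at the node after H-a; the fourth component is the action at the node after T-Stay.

9

Eve has 24 pure strategies: e/Stay/A/p, e/Stay/A/t, e/Stay/B/p, e/Stay/B/t, e/Out/A/p, e/Out/A/t, e/Out/B/p, e/Out/B/t, e/In/A/p, e/In/A/t, e/In/B/p, e/In/B/t, a/Stay/A/p, a/Stay/A/t, a/Stay/B/p, a/Stay/B/t, a/Out/A/p, a/Out/A/t, a/Out/B/p, a/Out/B/t, a/In/A/p, a/In/A/t, a/In/B/p, a/In/B/t. Columns: H, T.
{e/Stay/A/p, e/Stay/B/p, e/Out/A/p, e/Out/A/t, e/Out/B/p, e/Out/B/t} → row (2,3) (6,0)
{e/Stay/A/t, e/Stay/B/t} → row (2,3) (2,3)
{e/In/A/p, e/In/A/t, e/In/B/p, e/In/B/t} → row (2,3) (6,3)
{a/Stay/A/p, a/Out/A/p, a/Out/A/t} → row (4,5) (6,0)
{a/Stay/A/t} → row (4,5) (2,3)
{a/Stay/B/p, a/Out/B/p, a/Out/B/t} → row (5,5) (6,0)
{a/Stay/B/t} → row (5,5) (2,3)
{a/In/A/p, a/In/A/t} → row (4,5) (6,3)
{a/In/B/p, a/In/B/t} → row (5,5) (6,3)
That's 9 distinct rows out of 24 strategies.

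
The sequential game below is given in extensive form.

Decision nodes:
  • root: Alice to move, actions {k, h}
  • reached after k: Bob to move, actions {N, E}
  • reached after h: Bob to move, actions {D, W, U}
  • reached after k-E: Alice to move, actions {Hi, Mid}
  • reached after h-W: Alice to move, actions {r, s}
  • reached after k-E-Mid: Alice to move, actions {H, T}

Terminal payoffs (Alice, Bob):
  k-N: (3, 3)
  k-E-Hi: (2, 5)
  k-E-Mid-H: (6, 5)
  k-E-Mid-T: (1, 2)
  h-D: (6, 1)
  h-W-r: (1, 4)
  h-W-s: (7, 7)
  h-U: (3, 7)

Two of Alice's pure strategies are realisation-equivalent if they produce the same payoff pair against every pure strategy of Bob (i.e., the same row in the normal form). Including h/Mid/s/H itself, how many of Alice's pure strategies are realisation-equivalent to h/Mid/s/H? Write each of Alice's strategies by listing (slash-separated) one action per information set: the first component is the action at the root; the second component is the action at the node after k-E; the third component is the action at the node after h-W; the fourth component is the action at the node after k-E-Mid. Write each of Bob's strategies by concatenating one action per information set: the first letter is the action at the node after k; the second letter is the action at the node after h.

Row for h/Mid/s/H (columns ND, NW, NU, ED, EW, EU): (6,1) (7,7) (3,7) (6,1) (7,7) (3,7).
Under h/Mid/s/H, Alice's choice at the node after k-E and at the node after k-E-Mid can never be reached regardless of what Bob does, so varying those choices leaves every outcome unchanged.
Holding the reachable choices fixed and varying the unreachable ones freely already gives 2 × 2 = 4 equivalent strategies.
No other strategy reproduces this row, so those 4 are the full class: h/Hi/s/H, h/Hi/s/T, h/Mid/s/H, h/Mid/s/T.

4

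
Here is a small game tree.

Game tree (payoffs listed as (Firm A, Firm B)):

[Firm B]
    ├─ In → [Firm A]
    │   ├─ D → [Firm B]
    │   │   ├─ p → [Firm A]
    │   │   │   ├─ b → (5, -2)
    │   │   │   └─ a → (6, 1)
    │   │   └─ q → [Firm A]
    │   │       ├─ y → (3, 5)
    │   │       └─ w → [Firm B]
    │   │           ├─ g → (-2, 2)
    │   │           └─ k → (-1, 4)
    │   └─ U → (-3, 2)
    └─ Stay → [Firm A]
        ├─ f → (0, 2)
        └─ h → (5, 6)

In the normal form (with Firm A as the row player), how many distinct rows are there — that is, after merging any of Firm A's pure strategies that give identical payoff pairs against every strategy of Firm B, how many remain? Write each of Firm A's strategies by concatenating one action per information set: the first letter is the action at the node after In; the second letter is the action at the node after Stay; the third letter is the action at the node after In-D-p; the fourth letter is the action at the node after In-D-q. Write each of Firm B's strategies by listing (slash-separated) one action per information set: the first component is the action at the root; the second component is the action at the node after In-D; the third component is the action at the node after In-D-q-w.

10

Firm A has 16 pure strategies: Dfby, Dfbw, Dfay, Dfaw, Dhby, Dhbw, Dhay, Dhaw, Ufby, Ufbw, Ufay, Ufaw, Uhby, Uhbw, Uhay, Uhaw. Columns: In/p/g, In/p/k, In/q/g, In/q/k, Stay/p/g, Stay/p/k, Stay/q/g, Stay/q/k.
{Dfby} → row (5,-2) (5,-2) (3,5) (3,5) (0,2) (0,2) (0,2) (0,2)
{Dfbw} → row (5,-2) (5,-2) (-2,2) (-1,4) (0,2) (0,2) (0,2) (0,2)
{Dfay} → row (6,1) (6,1) (3,5) (3,5) (0,2) (0,2) (0,2) (0,2)
{Dfaw} → row (6,1) (6,1) (-2,2) (-1,4) (0,2) (0,2) (0,2) (0,2)
{Dhby} → row (5,-2) (5,-2) (3,5) (3,5) (5,6) (5,6) (5,6) (5,6)
{Dhbw} → row (5,-2) (5,-2) (-2,2) (-1,4) (5,6) (5,6) (5,6) (5,6)
{Dhay} → row (6,1) (6,1) (3,5) (3,5) (5,6) (5,6) (5,6) (5,6)
{Dhaw} → row (6,1) (6,1) (-2,2) (-1,4) (5,6) (5,6) (5,6) (5,6)
{Ufby, Ufbw, Ufay, Ufaw} → row (-3,2) (-3,2) (-3,2) (-3,2) (0,2) (0,2) (0,2) (0,2)
{Uhby, Uhbw, Uhay, Uhaw} → row (-3,2) (-3,2) (-3,2) (-3,2) (5,6) (5,6) (5,6) (5,6)
That's 10 distinct rows out of 16 strategies.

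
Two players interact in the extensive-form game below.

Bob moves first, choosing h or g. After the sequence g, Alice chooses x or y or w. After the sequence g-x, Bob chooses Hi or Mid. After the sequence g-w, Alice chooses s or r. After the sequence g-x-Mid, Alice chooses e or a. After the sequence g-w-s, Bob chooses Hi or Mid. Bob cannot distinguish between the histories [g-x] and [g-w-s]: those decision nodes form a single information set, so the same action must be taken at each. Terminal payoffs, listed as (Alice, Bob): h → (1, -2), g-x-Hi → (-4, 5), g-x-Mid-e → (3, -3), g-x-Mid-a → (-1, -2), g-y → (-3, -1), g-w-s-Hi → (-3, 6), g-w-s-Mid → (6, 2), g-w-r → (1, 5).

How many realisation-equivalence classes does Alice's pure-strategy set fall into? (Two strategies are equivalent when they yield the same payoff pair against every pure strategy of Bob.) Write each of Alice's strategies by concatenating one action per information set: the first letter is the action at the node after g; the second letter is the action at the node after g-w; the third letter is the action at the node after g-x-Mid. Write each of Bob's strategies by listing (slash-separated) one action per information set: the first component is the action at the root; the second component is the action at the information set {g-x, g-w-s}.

Alice has 12 pure strategies: xse, xsa, xre, xra, yse, ysa, yre, yra, wse, wsa, wre, wra. Columns: h/Hi, h/Mid, g/Hi, g/Mid.
{xse, xre} → row (1,-2) (1,-2) (-4,5) (3,-3)
{xsa, xra} → row (1,-2) (1,-2) (-4,5) (-1,-2)
{yse, ysa, yre, yra} → row (1,-2) (1,-2) (-3,-1) (-3,-1)
{wse, wsa} → row (1,-2) (1,-2) (-3,6) (6,2)
{wre, wra} → row (1,-2) (1,-2) (1,5) (1,5)
That's 5 distinct rows out of 12 strategies.

5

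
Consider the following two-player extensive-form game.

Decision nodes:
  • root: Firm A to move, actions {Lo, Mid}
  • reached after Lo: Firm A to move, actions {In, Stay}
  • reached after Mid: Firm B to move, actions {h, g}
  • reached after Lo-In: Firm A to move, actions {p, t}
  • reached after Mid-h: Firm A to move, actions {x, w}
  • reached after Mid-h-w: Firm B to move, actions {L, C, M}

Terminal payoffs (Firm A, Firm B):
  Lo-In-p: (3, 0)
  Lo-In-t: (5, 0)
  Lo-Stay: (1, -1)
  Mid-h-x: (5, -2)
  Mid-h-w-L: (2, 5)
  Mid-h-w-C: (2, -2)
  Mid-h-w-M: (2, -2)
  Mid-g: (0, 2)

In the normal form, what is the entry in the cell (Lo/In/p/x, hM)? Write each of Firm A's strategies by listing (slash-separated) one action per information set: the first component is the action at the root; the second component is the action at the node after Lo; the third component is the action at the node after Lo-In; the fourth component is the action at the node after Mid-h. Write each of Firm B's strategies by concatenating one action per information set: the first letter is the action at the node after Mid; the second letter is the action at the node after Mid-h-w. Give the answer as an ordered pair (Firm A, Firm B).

(3, 0)

Trace the play path from the root:
  Firm A plays Lo
  Firm A plays In at [Lo]
  Firm A plays p at [Lo-In]
→ terminal payoff (3, 0).
(Firm A's choice at the node after Mid-h is never reached on this path, so it doesn't affect the outcome.)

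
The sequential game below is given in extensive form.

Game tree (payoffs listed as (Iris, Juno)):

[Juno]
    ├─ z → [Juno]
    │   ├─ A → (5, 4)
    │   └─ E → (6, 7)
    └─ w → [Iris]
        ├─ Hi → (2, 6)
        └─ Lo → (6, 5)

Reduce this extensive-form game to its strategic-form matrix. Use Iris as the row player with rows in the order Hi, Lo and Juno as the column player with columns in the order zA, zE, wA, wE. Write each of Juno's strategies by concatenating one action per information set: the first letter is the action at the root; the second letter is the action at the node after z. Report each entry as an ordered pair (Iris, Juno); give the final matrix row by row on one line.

Hi: (5,4) (6,7) (2,6) (2,6) | Lo: (5,4) (6,7) (6,5) (6,5)

           zA       zE       wA       wE
  Hi    (5,4)    (6,7)    (2,6)    (2,6)
  Lo    (5,4)    (6,7)    (6,5)    (6,5)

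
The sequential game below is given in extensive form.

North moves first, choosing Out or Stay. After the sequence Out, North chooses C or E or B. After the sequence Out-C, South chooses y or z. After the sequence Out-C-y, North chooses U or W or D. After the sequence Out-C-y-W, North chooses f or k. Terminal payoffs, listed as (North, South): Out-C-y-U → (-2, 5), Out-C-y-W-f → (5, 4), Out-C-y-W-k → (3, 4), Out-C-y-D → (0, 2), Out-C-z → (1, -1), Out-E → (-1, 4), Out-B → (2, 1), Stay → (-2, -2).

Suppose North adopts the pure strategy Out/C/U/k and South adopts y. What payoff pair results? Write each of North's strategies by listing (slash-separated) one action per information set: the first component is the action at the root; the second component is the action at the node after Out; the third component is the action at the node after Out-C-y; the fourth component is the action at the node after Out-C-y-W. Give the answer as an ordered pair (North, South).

(-2, 5)

Trace the play path from the root:
  North plays Out
  North plays C at [Out]
  South plays y at [Out-C]
  North plays U at [Out-C-y]
→ terminal payoff (-2, 5).
(North's choice at the node after Out-C-y-W is never reached on this path, so it doesn't affect the outcome.)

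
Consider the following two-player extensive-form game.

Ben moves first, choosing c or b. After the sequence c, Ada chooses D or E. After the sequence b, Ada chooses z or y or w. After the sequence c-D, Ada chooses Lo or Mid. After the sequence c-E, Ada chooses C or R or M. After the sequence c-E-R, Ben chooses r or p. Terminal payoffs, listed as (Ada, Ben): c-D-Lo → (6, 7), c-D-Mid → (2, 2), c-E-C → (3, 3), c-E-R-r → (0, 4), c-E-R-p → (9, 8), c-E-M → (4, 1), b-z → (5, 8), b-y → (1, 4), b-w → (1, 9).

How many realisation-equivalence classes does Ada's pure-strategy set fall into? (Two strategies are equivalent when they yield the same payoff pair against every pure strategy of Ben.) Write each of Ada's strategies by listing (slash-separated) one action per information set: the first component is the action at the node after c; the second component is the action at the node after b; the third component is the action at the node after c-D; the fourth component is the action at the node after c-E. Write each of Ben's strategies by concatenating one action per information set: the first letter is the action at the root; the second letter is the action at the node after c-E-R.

Ada has 36 pure strategies: D/z/Lo/C, D/z/Lo/R, D/z/Lo/M, D/z/Mid/C, D/z/Mid/R, D/z/Mid/M, D/y/Lo/C, D/y/Lo/R, D/y/Lo/M, D/y/Mid/C, D/y/Mid/R, D/y/Mid/M, D/w/Lo/C, D/w/Lo/R, D/w/Lo/M, D/w/Mid/C, D/w/Mid/R, D/w/Mid/M, E/z/Lo/C, E/z/Lo/R, E/z/Lo/M, E/z/Mid/C, E/z/Mid/R, E/z/Mid/M, E/y/Lo/C, E/y/Lo/R, E/y/Lo/M, E/y/Mid/C, E/y/Mid/R, E/y/Mid/M, E/w/Lo/C, E/w/Lo/R, E/w/Lo/M, E/w/Mid/C, E/w/Mid/R, E/w/Mid/M. Columns: cr, cp, br, bp.
{D/z/Lo/C, D/z/Lo/R, D/z/Lo/M} → row (6,7) (6,7) (5,8) (5,8)
{D/z/Mid/C, D/z/Mid/R, D/z/Mid/M} → row (2,2) (2,2) (5,8) (5,8)
{D/y/Lo/C, D/y/Lo/R, D/y/Lo/M} → row (6,7) (6,7) (1,4) (1,4)
{D/y/Mid/C, D/y/Mid/R, D/y/Mid/M} → row (2,2) (2,2) (1,4) (1,4)
{D/w/Lo/C, D/w/Lo/R, D/w/Lo/M} → row (6,7) (6,7) (1,9) (1,9)
{D/w/Mid/C, D/w/Mid/R, D/w/Mid/M} → row (2,2) (2,2) (1,9) (1,9)
{E/z/Lo/C, E/z/Mid/C} → row (3,3) (3,3) (5,8) (5,8)
{E/z/Lo/R, E/z/Mid/R} → row (0,4) (9,8) (5,8) (5,8)
{E/z/Lo/M, E/z/Mid/M} → row (4,1) (4,1) (5,8) (5,8)
{E/y/Lo/C, E/y/Mid/C} → row (3,3) (3,3) (1,4) (1,4)
{E/y/Lo/R, E/y/Mid/R} → row (0,4) (9,8) (1,4) (1,4)
{E/y/Lo/M, E/y/Mid/M} → row (4,1) (4,1) (1,4) (1,4)
{E/w/Lo/C, E/w/Mid/C} → row (3,3) (3,3) (1,9) (1,9)
{E/w/Lo/R, E/w/Mid/R} → row (0,4) (9,8) (1,9) (1,9)
{E/w/Lo/M, E/w/Mid/M} → row (4,1) (4,1) (1,9) (1,9)
That's 15 distinct rows out of 36 strategies.

15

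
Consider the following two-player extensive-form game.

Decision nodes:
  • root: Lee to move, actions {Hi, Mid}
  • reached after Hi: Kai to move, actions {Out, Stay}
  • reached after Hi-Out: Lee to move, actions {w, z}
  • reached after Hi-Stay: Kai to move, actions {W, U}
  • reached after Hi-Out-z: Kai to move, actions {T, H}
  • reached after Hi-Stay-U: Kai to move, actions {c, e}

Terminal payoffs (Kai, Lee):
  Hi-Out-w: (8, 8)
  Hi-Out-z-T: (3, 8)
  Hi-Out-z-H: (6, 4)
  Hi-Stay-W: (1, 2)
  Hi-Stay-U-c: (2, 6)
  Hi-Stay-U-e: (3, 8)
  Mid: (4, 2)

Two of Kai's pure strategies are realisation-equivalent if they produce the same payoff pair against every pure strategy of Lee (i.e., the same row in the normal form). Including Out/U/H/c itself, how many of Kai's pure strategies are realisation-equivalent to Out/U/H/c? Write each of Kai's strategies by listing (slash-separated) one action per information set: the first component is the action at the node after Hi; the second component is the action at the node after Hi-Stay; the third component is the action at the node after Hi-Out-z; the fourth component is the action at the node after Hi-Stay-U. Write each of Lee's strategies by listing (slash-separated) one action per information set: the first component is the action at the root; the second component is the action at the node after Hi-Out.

Row for Out/U/H/c (columns Hi/w, Hi/z, Mid/w, Mid/z): (8,8) (6,4) (4,2) (4,2).
Under Out/U/H/c, Kai's choice at the node after Hi-Stay and at the node after Hi-Stay-U can never be reached regardless of what Lee does, so varying those choices leaves every outcome unchanged.
Holding the reachable choices fixed and varying the unreachable ones freely already gives 2 × 2 = 4 equivalent strategies.
No other strategy reproduces this row, so those 4 are the full class: Out/W/H/c, Out/W/H/e, Out/U/H/c, Out/U/H/e.

4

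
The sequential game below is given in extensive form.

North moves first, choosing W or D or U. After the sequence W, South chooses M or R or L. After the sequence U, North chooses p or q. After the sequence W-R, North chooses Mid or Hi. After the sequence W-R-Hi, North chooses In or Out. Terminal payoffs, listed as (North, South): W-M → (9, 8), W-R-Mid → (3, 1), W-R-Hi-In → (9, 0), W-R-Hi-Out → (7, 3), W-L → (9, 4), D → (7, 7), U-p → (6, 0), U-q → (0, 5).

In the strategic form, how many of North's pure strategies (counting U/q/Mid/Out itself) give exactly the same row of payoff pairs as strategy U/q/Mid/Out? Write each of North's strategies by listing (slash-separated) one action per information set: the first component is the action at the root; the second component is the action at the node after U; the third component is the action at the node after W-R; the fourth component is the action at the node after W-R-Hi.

4

Row for U/q/Mid/Out (columns M, R, L): (0,5) (0,5) (0,5).
Under U/q/Mid/Out, North's choice at the node after W-R and at the node after W-R-Hi can never be reached regardless of what South does, so varying those choices leaves every outcome unchanged.
Holding the reachable choices fixed and varying the unreachable ones freely already gives 2 × 2 = 4 equivalent strategies.
No other strategy reproduces this row, so those 4 are the full class: U/q/Mid/In, U/q/Mid/Out, U/q/Hi/In, U/q/Hi/Out.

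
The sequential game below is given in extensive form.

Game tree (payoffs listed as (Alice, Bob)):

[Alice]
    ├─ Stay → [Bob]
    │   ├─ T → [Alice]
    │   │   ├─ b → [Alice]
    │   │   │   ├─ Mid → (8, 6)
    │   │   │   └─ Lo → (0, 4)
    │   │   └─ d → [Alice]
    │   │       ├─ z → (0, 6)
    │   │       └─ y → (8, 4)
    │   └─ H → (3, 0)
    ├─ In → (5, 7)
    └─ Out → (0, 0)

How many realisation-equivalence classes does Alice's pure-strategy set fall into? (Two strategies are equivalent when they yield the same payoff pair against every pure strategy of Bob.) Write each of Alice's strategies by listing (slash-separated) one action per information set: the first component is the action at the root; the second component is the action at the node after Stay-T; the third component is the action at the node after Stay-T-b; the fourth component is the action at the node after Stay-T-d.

Alice has 24 pure strategies: Stay/b/Mid/z, Stay/b/Mid/y, Stay/b/Lo/z, Stay/b/Lo/y, Stay/d/Mid/z, Stay/d/Mid/y, Stay/d/Lo/z, Stay/d/Lo/y, In/b/Mid/z, In/b/Mid/y, In/b/Lo/z, In/b/Lo/y, In/d/Mid/z, In/d/Mid/y, In/d/Lo/z, In/d/Lo/y, Out/b/Mid/z, Out/b/Mid/y, Out/b/Lo/z, Out/b/Lo/y, Out/d/Mid/z, Out/d/Mid/y, Out/d/Lo/z, Out/d/Lo/y. Columns: T, H.
{Stay/b/Mid/z, Stay/b/Mid/y} → row (8,6) (3,0)
{Stay/b/Lo/z, Stay/b/Lo/y} → row (0,4) (3,0)
{Stay/d/Mid/z, Stay/d/Lo/z} → row (0,6) (3,0)
{Stay/d/Mid/y, Stay/d/Lo/y} → row (8,4) (3,0)
{In/b/Mid/z, In/b/Mid/y, In/b/Lo/z, In/b/Lo/y, In/d/Mid/z, In/d/Mid/y, In/d/Lo/z, In/d/Lo/y} → row (5,7) (5,7)
{Out/b/Mid/z, Out/b/Mid/y, Out/b/Lo/z, Out/b/Lo/y, Out/d/Mid/z, Out/d/Mid/y, Out/d/Lo/z, Out/d/Lo/y} → row (0,0) (0,0)
That's 6 distinct rows out of 24 strategies.

6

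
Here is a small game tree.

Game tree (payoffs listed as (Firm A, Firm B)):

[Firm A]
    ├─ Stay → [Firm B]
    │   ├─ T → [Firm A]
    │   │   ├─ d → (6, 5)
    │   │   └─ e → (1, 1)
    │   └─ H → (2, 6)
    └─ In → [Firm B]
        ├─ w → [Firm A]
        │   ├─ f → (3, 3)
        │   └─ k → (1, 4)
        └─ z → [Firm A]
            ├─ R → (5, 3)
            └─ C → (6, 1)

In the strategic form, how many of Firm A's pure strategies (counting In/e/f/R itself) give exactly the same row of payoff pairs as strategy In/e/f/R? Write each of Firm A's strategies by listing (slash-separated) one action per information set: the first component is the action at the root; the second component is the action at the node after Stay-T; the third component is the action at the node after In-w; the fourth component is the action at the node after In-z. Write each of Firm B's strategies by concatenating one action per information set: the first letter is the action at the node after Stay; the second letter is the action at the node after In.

Row for In/e/f/R (columns Tw, Tz, Hw, Hz): (3,3) (5,3) (3,3) (5,3).
Under In/e/f/R, Firm A's choice at the node after Stay-T can never be reached regardless of what Firm B does, so varying those choices leaves every outcome unchanged.
Holding the reachable choices fixed and varying the unreachable one freely already gives 2 equivalent strategies.
No other strategy reproduces this row, so those 2 are the full class: In/d/f/R, In/e/f/R.

2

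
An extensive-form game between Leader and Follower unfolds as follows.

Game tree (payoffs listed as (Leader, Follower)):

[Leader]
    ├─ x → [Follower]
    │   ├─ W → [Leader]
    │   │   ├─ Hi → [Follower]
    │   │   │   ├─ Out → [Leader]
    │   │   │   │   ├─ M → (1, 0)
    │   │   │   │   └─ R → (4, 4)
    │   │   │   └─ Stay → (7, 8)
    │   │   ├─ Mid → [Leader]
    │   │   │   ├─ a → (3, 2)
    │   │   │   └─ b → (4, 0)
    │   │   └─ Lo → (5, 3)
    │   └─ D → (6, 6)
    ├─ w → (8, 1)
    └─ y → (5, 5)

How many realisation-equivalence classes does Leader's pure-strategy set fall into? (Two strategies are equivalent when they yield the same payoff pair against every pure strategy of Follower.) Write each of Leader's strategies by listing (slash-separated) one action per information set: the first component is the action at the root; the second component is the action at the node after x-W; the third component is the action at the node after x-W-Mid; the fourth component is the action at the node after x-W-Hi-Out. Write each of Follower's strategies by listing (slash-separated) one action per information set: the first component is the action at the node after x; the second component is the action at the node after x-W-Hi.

Leader has 36 pure strategies: x/Hi/a/M, x/Hi/a/R, x/Hi/b/M, x/Hi/b/R, x/Mid/a/M, x/Mid/a/R, x/Mid/b/M, x/Mid/b/R, x/Lo/a/M, x/Lo/a/R, x/Lo/b/M, x/Lo/b/R, w/Hi/a/M, w/Hi/a/R, w/Hi/b/M, w/Hi/b/R, w/Mid/a/M, w/Mid/a/R, w/Mid/b/M, w/Mid/b/R, w/Lo/a/M, w/Lo/a/R, w/Lo/b/M, w/Lo/b/R, y/Hi/a/M, y/Hi/a/R, y/Hi/b/M, y/Hi/b/R, y/Mid/a/M, y/Mid/a/R, y/Mid/b/M, y/Mid/b/R, y/Lo/a/M, y/Lo/a/R, y/Lo/b/M, y/Lo/b/R. Columns: W/Out, W/Stay, D/Out, D/Stay.
{x/Hi/a/M, x/Hi/b/M} → row (1,0) (7,8) (6,6) (6,6)
{x/Hi/a/R, x/Hi/b/R} → row (4,4) (7,8) (6,6) (6,6)
{x/Mid/a/M, x/Mid/a/R} → row (3,2) (3,2) (6,6) (6,6)
{x/Mid/b/M, x/Mid/b/R} → row (4,0) (4,0) (6,6) (6,6)
{x/Lo/a/M, x/Lo/a/R, x/Lo/b/M, x/Lo/b/R} → row (5,3) (5,3) (6,6) (6,6)
{w/Hi/a/M, w/Hi/a/R, w/Hi/b/M, w/Hi/b/R, w/Mid/a/M, w/Mid/a/R, w/Mid/b/M, w/Mid/b/R, w/Lo/a/M, w/Lo/a/R, w/Lo/b/M, w/Lo/b/R} → row (8,1) (8,1) (8,1) (8,1)
{y/Hi/a/M, y/Hi/a/R, y/Hi/b/M, y/Hi/b/R, y/Mid/a/M, y/Mid/a/R, y/Mid/b/M, y/Mid/b/R, y/Lo/a/M, y/Lo/a/R, y/Lo/b/M, y/Lo/b/R} → row (5,5) (5,5) (5,5) (5,5)
That's 7 distinct rows out of 36 strategies.

7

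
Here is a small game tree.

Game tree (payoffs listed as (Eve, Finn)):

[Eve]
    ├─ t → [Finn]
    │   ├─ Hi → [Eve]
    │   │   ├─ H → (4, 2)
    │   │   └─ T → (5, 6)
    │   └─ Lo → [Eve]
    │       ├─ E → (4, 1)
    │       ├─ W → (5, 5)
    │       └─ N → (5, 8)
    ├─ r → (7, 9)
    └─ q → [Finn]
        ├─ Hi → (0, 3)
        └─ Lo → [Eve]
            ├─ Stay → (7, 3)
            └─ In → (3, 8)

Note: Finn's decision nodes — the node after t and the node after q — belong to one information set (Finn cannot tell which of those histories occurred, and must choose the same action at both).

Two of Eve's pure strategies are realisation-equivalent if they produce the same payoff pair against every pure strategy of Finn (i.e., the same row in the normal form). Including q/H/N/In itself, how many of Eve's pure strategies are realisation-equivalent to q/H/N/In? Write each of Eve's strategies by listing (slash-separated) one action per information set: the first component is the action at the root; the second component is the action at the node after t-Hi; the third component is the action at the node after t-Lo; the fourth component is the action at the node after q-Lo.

Row for q/H/N/In (columns Hi, Lo): (0,3) (3,8).
Under q/H/N/In, Eve's choice at the node after t-Hi and at the node after t-Lo can never be reached regardless of what Finn does, so varying those choices leaves every outcome unchanged.
Holding the reachable choices fixed and varying the unreachable ones freely already gives 2 × 3 = 6 equivalent strategies.
No other strategy reproduces this row, so those 6 are the full class: q/H/E/In, q/H/W/In, q/H/N/In, q/T/E/In, q/T/W/In, q/T/N/In.

6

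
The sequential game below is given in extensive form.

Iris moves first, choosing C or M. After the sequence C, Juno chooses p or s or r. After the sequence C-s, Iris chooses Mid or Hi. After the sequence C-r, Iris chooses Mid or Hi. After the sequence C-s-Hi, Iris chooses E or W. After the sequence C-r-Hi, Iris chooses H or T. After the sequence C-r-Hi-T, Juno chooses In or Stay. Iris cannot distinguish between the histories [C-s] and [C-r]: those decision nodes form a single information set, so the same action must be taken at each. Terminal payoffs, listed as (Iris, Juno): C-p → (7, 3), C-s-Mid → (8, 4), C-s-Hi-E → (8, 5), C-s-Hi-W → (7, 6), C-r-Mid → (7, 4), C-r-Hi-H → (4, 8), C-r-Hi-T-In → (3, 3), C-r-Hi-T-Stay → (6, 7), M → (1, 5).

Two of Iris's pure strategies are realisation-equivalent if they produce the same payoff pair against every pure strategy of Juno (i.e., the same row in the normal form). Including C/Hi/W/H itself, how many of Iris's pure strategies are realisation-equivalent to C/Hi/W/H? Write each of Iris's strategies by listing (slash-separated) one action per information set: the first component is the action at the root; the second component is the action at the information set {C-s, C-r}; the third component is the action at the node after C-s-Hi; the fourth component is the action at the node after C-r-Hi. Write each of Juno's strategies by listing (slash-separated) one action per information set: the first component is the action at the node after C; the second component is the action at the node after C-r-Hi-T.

Row for C/Hi/W/H (columns p/In, p/Stay, s/In, s/Stay, r/In, r/Stay): (7,3) (7,3) (7,6) (7,6) (4,8) (4,8).
Every one of Iris's information sets is on the play path for some reply by Juno when Iris follows C/Hi/W/H.
Changing the action at any of them therefore changes at least one column, so only C/Hi/W/H itself gives this row.

1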